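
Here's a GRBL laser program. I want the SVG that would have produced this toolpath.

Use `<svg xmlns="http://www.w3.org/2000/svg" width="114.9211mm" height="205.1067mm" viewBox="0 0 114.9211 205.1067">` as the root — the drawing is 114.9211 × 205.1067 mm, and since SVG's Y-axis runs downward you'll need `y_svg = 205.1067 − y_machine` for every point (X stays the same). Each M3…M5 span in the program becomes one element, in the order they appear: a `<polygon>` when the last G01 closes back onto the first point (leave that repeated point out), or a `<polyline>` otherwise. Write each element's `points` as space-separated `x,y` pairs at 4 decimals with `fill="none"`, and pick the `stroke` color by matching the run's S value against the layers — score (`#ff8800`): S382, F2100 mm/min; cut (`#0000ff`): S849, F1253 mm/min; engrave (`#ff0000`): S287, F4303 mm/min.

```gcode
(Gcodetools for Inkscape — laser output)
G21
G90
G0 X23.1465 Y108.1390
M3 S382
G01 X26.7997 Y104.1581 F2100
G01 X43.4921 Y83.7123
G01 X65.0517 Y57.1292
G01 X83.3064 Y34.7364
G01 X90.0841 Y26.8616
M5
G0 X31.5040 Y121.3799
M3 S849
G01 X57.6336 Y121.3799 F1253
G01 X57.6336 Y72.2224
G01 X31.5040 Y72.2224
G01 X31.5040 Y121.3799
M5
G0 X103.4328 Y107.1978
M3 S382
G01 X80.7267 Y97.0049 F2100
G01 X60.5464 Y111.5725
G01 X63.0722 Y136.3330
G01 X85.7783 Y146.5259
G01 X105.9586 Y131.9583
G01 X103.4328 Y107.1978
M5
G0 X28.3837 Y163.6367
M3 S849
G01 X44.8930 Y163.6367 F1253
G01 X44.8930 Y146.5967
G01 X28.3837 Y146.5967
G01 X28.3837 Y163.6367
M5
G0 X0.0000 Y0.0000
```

<svg xmlns="http://www.w3.org/2000/svg" width="114.9211mm" height="205.1067mm" viewBox="0 0 114.9211 205.1067">
  <polyline points="23.1465,96.9677 26.7997,100.9486 43.4921,121.3944 65.0517,147.9775 83.3064,170.3703 90.0841,178.2451" fill="none" stroke="#ff8800"/>
  <polygon points="31.5040,83.7268 57.6336,83.7268 57.6336,132.8843 31.5040,132.8843" fill="none" stroke="#0000ff"/>
  <polygon points="103.4328,97.9089 80.7267,108.1018 60.5464,93.5342 63.0722,68.7737 85.7783,58.5808 105.9586,73.1484" fill="none" stroke="#ff8800"/>
  <polygon points="28.3837,41.4700 44.8930,41.4700 44.8930,58.5100 28.3837,58.5100" fill="none" stroke="#0000ff"/>
</svg>

Machine Y-up, SVG Y-down with viewBox height 205.1067, so y_svg = 205.1067 − y_machine; X carries over.

Run 1: power S382 maps to stroke `#ff8800` (score). The run is open, so emit a `<polyline>` with points (Y-flipped): 23.1465,96.9677 26.7997,100.9486 43.4921,121.3944 65.0517,147.9775 83.3064,170.3703 90.0841,178.2451.

Run 2: S849 ⇒ cut layer `#0000ff`. The run returns to its start, so emit a `<polygon>` with points (Y-flipped): 31.5040,83.7268 57.6336,83.7268 57.6336,132.8843 31.5040,132.8843.

Run 3: the run's S382 means `#ff8800` (score). The run returns to its start, so emit a `<polygon>` with points (Y-flipped): 103.4328,97.9089 80.7267,108.1018 60.5464,93.5342 63.0722,68.7737 85.7783,58.5808 105.9586,73.1484.

Run 4: the run's S849 means `#0000ff` (cut). The run returns to its start, so emit a `<polygon>` with points (Y-flipped): 28.3837,41.4700 44.8930,41.4700 44.8930,58.5100 28.3837,58.5100.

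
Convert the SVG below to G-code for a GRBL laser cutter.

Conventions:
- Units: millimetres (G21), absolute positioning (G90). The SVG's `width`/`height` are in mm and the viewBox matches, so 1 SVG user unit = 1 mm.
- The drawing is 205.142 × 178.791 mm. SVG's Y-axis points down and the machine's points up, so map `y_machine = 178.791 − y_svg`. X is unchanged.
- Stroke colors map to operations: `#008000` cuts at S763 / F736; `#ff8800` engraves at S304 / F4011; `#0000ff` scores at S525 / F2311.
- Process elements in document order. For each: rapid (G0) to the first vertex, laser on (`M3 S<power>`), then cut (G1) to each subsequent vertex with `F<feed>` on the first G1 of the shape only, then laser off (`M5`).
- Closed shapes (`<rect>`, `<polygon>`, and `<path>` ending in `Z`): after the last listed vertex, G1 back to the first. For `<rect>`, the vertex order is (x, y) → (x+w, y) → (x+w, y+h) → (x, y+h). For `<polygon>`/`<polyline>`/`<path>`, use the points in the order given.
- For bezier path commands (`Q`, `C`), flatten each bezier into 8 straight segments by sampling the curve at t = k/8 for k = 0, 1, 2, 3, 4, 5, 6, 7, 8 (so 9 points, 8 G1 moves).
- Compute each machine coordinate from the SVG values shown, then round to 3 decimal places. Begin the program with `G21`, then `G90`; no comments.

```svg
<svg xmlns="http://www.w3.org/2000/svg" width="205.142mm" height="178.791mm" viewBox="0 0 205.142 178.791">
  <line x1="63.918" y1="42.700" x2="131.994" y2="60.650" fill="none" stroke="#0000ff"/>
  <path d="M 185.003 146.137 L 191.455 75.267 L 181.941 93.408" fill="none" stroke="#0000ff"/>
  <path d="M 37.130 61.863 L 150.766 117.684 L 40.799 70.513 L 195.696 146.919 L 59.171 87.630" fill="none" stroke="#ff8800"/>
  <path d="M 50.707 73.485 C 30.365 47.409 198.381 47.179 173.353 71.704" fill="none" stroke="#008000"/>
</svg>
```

G21
G90
G0 X63.918 Y136.091
M3 S525
G1 X131.994 Y118.141 F2311
M5
G0 X185.003 Y32.654
M3 S525
G1 X191.455 Y103.524 F2311
G1 X181.941 Y85.383
M5
G0 X37.130 Y116.928
M3 S304
G1 X150.766 Y61.107 F4011
G1 X40.799 Y108.278
G1 X195.696 Y31.872
G1 X59.171 Y91.161
M5
G0 X50.707 Y105.306
M3 S763
G1 X51.163 Y113.875 F736
G1 X64.808 Y120.034
G1 X87.173 Y123.795
G1 X113.787 Y125.172
G1 X140.182 Y124.177
G1 X161.888 Y120.822
G1 X174.434 Y115.121
G1 X173.353 Y107.087
M5

Since the viewBox matches the mm dimensions, user units are millimetres directly. The only transform is the Y-flip y_m = 178.791 − y_svg.

Shape 1 is a line segment drawn with `<line>`. Its stroke #0000ff means score at S525, F2311. After flipping Y the toolpath is (63.918,136.091) → (131.994,118.141).

Shape 2 is a open polyline drawn with `<path>`. Its stroke #0000ff means score at S525, F2311. After flipping Y the toolpath is (185.003,32.654) → (191.455,103.524) → (181.941,85.383).

Shape 3 is a open polyline drawn with `<path>`. Its stroke #ff8800 means engrave at S304, F4011. After flipping Y the toolpath is (37.130,116.928) → (150.766,61.107) → (40.799,108.278) → (195.696,31.872) → (59.171,91.161).

Shape 4 is a cubic bezier drawn with `<path>`. Its stroke #008000 means cut at S763, F736. After flipping Y the toolpath is (50.707,105.306) → (51.163,113.875) → (64.808,120.034) → (87.173,123.795) → (113.787,125.172) → (140.182,124.177) → (161.888,120.822) → (174.434,115.121) → (173.353,107.087).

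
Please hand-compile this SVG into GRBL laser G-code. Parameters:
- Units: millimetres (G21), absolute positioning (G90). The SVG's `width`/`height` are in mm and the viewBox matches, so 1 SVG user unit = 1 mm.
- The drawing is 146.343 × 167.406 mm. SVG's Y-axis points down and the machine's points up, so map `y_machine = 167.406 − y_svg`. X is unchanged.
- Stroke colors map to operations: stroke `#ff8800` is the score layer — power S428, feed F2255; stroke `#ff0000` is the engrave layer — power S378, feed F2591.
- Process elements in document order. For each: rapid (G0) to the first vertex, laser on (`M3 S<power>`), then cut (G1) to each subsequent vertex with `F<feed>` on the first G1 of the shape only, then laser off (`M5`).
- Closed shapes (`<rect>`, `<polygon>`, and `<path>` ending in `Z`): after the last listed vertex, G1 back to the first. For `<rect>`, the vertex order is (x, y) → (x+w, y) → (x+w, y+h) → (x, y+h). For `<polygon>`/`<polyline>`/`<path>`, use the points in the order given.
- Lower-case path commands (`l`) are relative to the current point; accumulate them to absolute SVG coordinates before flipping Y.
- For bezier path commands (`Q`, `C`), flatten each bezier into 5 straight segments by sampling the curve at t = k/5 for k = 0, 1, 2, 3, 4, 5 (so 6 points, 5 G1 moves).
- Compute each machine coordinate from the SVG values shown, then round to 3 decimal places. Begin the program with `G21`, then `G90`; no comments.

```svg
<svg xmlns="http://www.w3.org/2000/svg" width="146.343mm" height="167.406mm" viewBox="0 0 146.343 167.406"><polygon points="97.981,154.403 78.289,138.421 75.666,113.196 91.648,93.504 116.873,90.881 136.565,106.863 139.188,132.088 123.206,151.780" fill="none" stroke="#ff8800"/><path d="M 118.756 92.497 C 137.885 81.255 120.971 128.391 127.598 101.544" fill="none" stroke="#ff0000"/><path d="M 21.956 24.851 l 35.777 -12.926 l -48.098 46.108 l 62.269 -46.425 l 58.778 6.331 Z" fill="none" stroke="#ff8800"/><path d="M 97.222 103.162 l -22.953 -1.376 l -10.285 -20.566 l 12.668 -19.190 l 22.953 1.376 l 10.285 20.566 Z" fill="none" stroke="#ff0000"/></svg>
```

G21
G90
G0 X97.981 Y13.003
M3 S428
G1 X78.289 Y28.985 F2255
G1 X75.666 Y54.210
G1 X91.648 Y73.902
G1 X116.873 Y76.525
G1 X136.565 Y60.543
G1 X139.188 Y35.318
G1 X123.206 Y15.626
G1 X97.981 Y13.003
M5
G0 X118.756 Y74.909
M3 S378
G1 X126.385 Y75.708 F2591
G1 X128.224 Y68.849
G1 X127.132 Y60.686
G1 X125.970 Y57.573
G1 X127.598 Y65.862
M5
G0 X21.956 Y142.555
M3 S428
G1 X57.733 Y155.481 F2255
G1 X9.635 Y109.373
G1 X71.904 Y155.798
G1 X130.682 Y149.467
G1 X21.956 Y142.555
M5
G0 X97.222 Y64.244
M3 S378
G1 X74.269 Y65.620 F2591
G1 X63.984 Y86.186
G1 X76.652 Y105.376
G1 X99.605 Y104.000
G1 X109.890 Y83.434
G1 X97.222 Y64.244
M5

1 u = 1 mm; y_m = 167.406 − y.

[1] `<polygon>` regular polygon, #ff8800→score S428 F2255: (97.981,13.003) → (78.289,28.985) → (75.666,54.210) → (91.648,73.902) → (116.873,76.525) → (136.565,60.543) → (139.188,35.318) → (123.206,15.626) → (97.981,13.003) (closed)

[2] `<path>` cubic bezier, #ff0000→engrave S378 F2591: (118.756,74.909) → (126.385,75.708) → (128.224,68.849) → (127.132,60.686) → (125.970,57.573) → (127.598,65.862)

[3] `<path>` closed polygon, #ff8800→score S428 F2255: (21.956,142.555) → (57.733,155.481) → (9.635,109.373) → (71.904,155.798) → (130.682,149.467) → (21.956,142.555) (closed)

[4] `<path>` regular polygon, #ff0000→engrave S378 F2591: (97.222,64.244) → (74.269,65.620) → (63.984,86.186) → (76.652,105.376) → (99.605,104.000) → (109.890,83.434) → (97.222,64.244) (closed)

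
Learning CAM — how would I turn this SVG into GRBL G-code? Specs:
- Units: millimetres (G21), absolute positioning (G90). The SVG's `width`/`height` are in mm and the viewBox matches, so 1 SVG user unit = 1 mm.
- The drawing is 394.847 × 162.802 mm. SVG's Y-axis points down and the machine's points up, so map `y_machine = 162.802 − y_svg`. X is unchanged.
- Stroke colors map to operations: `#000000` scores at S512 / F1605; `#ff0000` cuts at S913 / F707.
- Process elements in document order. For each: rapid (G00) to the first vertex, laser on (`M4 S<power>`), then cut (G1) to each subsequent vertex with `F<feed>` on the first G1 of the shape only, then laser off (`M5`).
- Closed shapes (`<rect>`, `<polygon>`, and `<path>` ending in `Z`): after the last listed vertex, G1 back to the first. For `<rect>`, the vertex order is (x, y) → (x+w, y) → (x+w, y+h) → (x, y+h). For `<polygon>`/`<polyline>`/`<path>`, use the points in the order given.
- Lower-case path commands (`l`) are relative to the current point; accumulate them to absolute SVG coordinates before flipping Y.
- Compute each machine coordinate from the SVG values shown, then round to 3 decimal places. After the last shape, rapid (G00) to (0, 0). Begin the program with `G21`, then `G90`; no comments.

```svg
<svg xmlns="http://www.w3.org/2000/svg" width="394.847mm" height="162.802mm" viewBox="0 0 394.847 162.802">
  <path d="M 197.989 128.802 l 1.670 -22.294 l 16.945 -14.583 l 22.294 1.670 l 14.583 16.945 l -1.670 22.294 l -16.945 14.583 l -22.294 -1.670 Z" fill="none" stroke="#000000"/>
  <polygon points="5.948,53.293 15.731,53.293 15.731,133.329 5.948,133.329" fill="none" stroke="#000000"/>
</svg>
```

viewBox `0 0 394.847 162.802` with mm width/height → 1 unit = 1 mm. Flip: y_m = 162.802 − y_svg.

**Shape 1** — `<path>` regular polygon, stroke `#000000` → score (S512, F1605). Machine vertices: (197.989,34.000) → (199.659,56.294) → (216.604,70.877) → (238.898,69.207) → (253.481,52.262) → (251.811,29.968) → (234.866,15.385) → (212.572,17.055) → (197.989,34.000). Closed: final G1 returns to the first vertex.

**Shape 2** — `<polygon>` rectangle, stroke `#000000` → score (S512, F1605). Machine vertices: (5.948,109.509) → (15.731,109.509) → (15.731,29.473) → (5.948,29.473) → (5.948,109.509). Closed: final G1 returns to the first vertex.

G21
G90
G00 X197.989 Y34.000
M4 S512
G1 X199.659 Y56.294 F1605
G1 X216.604 Y70.877
G1 X238.898 Y69.207
G1 X253.481 Y52.262
G1 X251.811 Y29.968
G1 X234.866 Y15.385
G1 X212.572 Y17.055
G1 X197.989 Y34.000
M5
G00 X5.948 Y109.509
M4 S512
G1 X15.731 Y109.509 F1605
G1 X15.731 Y29.473
G1 X5.948 Y29.473
G1 X5.948 Y109.509
M5
G00 X0.000 Y0.000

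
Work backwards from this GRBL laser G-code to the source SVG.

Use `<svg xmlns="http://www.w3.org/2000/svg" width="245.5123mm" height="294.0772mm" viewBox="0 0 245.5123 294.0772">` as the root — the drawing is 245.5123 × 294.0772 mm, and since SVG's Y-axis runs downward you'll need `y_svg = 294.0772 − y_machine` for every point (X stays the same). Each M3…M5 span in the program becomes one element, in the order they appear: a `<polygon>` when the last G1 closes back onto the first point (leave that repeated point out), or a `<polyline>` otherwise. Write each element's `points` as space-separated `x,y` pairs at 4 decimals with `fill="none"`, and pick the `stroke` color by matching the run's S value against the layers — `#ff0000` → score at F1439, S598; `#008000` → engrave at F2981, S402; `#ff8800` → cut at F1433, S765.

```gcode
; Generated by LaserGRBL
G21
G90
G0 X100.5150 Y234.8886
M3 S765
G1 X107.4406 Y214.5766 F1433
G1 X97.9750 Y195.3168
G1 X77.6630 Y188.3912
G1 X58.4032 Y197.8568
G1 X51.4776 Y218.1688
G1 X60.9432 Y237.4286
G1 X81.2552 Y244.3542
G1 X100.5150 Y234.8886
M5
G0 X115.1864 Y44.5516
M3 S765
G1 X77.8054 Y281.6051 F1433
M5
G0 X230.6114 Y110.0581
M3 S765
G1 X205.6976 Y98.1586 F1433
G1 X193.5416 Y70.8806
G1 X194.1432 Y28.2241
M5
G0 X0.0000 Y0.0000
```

<svg xmlns="http://www.w3.org/2000/svg" width="245.5123mm" height="294.0772mm" viewBox="0 0 245.5123 294.0772">
  <polygon points="100.5150,59.1886 107.4406,79.5006 97.9750,98.7604 77.6630,105.6860 58.4032,96.2204 51.4776,75.9084 60.9432,56.6486 81.2552,49.7230" fill="none" stroke="#ff8800"/>
  <polyline points="115.1864,249.5256 77.8054,12.4721" fill="none" stroke="#ff8800"/>
  <polyline points="230.6114,184.0191 205.6976,195.9186 193.5416,223.1966 194.1432,265.8531" fill="none" stroke="#ff8800"/>
</svg>

Machine Y-up, SVG Y-down with viewBox height 294.0772, so y_svg = 294.0772 − y_machine; X carries over. Every run uses S765, so all elements get stroke `#ff8800` (cut).

Run 1: The run returns to its start, so emit a `<polygon>` with points (Y-flipped): 100.5150,59.1886 107.4406,79.5006 97.9750,98.7604 77.6630,105.6860 58.4032,96.2204 51.4776,75.9084 60.9432,56.6486 81.2552,49.7230.

Run 2: The run is open, so emit a `<polyline>` with points (Y-flipped): 115.1864,249.5256 77.8054,12.4721.

Run 3: The run is open, so emit a `<polyline>` with points (Y-flipped): 230.6114,184.0191 205.6976,195.9186 193.5416,223.1966 194.1432,265.8531.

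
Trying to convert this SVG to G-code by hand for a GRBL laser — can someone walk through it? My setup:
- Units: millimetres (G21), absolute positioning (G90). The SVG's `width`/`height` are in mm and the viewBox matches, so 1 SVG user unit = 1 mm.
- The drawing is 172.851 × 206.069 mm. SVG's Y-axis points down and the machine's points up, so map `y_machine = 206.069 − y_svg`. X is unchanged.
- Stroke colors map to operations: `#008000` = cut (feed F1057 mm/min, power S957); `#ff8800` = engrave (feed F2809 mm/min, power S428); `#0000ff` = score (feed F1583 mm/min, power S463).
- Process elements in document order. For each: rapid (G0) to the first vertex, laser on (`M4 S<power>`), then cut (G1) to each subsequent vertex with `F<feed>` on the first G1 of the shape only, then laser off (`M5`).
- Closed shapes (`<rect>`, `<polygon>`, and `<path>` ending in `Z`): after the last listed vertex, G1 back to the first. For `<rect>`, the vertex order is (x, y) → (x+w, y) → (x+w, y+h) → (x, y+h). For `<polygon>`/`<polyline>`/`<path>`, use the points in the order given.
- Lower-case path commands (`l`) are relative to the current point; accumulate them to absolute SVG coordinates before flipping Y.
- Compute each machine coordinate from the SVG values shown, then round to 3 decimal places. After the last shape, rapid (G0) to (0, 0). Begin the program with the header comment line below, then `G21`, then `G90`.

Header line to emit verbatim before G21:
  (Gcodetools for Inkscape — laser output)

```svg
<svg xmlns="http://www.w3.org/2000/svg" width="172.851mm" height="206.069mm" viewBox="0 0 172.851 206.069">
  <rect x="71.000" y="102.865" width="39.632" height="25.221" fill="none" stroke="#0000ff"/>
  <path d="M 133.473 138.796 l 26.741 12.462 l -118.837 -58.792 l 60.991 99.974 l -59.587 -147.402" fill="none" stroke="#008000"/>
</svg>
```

1 u = 1 mm; y_m = 206.069 − y.

[1] `<rect>` rectangle, #0000ff→score S463 F1583: (71.000,103.204) → (110.632,103.204) → (110.632,77.983) → (71.000,77.983) → (71.000,103.204) (closed)

[2] `<path>` open polyline, #008000→cut S957 F1057: (133.473,67.273) → (160.214,54.811) → (41.377,113.603) → (102.368,13.629) → (42.781,161.031)

(Gcodetools for Inkscape — laser output)
G21
G90
G0 X71.000 Y103.204
M4 S463
G1 X110.632 Y103.204 F1583
G1 X110.632 Y77.983
G1 X71.000 Y77.983
G1 X71.000 Y103.204
M5
G0 X133.473 Y67.273
M4 S957
G1 X160.214 Y54.811 F1057
G1 X41.377 Y113.603
G1 X102.368 Y13.629
G1 X42.781 Y161.031
M5
G0 X0.000 Y0.000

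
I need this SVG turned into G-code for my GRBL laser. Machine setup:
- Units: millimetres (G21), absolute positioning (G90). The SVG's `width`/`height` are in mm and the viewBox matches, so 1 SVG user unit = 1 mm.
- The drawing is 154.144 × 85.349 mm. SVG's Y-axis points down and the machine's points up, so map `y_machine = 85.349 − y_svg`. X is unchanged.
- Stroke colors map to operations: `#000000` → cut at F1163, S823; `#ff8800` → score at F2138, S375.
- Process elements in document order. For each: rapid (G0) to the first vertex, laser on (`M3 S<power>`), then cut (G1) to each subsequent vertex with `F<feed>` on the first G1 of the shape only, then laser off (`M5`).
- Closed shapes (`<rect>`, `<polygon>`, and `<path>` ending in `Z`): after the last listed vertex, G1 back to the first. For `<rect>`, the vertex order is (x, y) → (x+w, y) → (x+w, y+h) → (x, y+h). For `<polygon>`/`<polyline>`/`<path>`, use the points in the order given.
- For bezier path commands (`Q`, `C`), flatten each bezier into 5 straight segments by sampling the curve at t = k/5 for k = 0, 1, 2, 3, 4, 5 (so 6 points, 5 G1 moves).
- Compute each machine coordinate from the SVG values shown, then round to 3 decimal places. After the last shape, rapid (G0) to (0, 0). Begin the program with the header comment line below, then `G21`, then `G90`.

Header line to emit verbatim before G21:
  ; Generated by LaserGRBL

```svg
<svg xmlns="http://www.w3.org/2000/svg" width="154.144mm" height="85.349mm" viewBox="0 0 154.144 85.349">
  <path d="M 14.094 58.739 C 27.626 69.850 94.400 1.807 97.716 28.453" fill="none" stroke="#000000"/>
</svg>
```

Since the viewBox matches the mm dimensions, user units are millimetres directly. The only transform is the Y-flip y_m = 85.349 − y_svg.

Shape 1 is a cubic bezier drawn with `<path>`. Its stroke #000000 means cut at S823, F1163. After flipping Y the toolpath is (14.094,26.610) → (27.669,28.051) → (48.420,40.145) → (70.746,54.546) → (89.045,62.912) → (97.716,56.896).

; Generated by LaserGRBL
G21
G90
G0 X14.094 Y26.610
M3 S823
G1 X27.669 Y28.051 F1163
G1 X48.420 Y40.145
G1 X70.746 Y54.546
G1 X89.045 Y62.912
G1 X97.716 Y56.896
M5
G0 X0.000 Y0.000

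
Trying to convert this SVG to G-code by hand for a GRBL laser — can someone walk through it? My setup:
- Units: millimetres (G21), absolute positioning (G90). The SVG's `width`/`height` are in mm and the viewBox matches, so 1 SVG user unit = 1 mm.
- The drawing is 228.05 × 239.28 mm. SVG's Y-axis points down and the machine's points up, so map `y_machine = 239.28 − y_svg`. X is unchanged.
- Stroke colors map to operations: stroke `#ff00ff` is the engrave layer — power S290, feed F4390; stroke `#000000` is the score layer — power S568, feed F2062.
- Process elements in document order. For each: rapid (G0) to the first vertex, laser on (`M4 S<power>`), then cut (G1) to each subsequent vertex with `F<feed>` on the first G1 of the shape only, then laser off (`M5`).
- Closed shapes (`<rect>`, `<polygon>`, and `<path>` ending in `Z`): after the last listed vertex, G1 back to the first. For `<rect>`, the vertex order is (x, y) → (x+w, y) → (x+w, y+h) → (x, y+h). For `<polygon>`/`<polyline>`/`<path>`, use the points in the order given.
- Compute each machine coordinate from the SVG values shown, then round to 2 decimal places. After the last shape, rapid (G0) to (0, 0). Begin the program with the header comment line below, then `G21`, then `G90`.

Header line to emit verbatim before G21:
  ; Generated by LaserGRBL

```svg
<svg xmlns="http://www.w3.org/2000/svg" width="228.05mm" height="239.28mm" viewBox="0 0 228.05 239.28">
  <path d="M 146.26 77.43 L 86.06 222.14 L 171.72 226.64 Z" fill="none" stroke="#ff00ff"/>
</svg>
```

Since the viewBox matches the mm dimensions, user units are millimetres directly. The only transform is the Y-flip y_m = 239.28 − y_svg.

Shape 1 is a closed polygon drawn with `<path>`. Its stroke #ff00ff means engrave at S290, F4390. After flipping Y the toolpath is (146.26,161.85) → (86.06,17.14) → (171.72,12.64) → (146.26,161.85), returning to the start.

; Generated by LaserGRBL
G21
G90
G0 X146.26 Y161.85
M4 S290
G1 X86.06 Y17.14 F4390
G1 X171.72 Y12.64
G1 X146.26 Y161.85
M5
G0 X0.00 Y0.00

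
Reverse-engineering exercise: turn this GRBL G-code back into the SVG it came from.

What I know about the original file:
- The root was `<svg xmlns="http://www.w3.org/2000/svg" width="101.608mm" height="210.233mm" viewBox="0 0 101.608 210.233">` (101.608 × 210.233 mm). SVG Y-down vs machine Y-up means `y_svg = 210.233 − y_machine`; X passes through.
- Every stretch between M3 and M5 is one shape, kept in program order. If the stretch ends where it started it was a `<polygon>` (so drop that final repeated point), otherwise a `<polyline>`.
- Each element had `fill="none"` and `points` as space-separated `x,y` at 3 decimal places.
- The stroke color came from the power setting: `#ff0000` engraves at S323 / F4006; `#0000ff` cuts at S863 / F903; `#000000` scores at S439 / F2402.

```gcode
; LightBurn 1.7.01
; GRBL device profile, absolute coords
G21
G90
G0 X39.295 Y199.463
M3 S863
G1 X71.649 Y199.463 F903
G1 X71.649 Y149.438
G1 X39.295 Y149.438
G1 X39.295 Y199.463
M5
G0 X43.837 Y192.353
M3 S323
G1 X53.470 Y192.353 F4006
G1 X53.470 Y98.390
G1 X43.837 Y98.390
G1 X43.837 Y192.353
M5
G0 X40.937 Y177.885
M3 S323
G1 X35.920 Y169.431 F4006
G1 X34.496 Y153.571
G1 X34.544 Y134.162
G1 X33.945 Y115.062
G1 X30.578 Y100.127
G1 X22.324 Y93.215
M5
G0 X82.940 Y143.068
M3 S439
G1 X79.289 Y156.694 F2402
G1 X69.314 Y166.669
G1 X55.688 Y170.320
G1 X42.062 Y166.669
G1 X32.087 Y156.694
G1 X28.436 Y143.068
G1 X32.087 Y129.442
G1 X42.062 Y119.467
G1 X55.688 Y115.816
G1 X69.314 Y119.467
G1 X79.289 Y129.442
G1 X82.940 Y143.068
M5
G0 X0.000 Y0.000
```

<svg xmlns="http://www.w3.org/2000/svg" width="101.608mm" height="210.233mm" viewBox="0 0 101.608 210.233">
  <polygon points="39.295,10.770 71.649,10.770 71.649,60.795 39.295,60.795" fill="none" stroke="#0000ff"/>
  <polygon points="43.837,17.880 53.470,17.880 53.470,111.843 43.837,111.843" fill="none" stroke="#ff0000"/>
  <polyline points="40.937,32.348 35.920,40.802 34.496,56.662 34.544,76.071 33.945,95.171 30.578,110.106 22.324,117.018" fill="none" stroke="#ff0000"/>
  <polygon points="82.940,67.165 79.289,53.539 69.314,43.564 55.688,39.913 42.062,43.564 32.087,53.539 28.436,67.165 32.087,80.791 42.062,90.766 55.688,94.417 69.314,90.766 79.289,80.791" fill="none" stroke="#000000"/>
</svg>

Machine Y-up, SVG Y-down with viewBox height 210.233, so y_svg = 210.233 − y_machine; X carries over.

Run 1: the run's S863 means `#0000ff` (cut). The run returns to its start, so emit a `<polygon>` with points (Y-flipped): 39.295,10.770 71.649,10.770 71.649,60.795 39.295,60.795.

Run 2: the run's S323 means `#ff0000` (engrave). The run returns to its start, so emit a `<polygon>` with points (Y-flipped): 43.837,17.880 53.470,17.880 53.470,111.843 43.837,111.843.

Run 3: the run's S323 means `#ff0000` (engrave). The run is open, so emit a `<polyline>` with points (Y-flipped): 40.937,32.348 35.920,40.802 34.496,56.662 34.544,76.071 33.945,95.171 30.578,110.106 22.324,117.018.

Run 4: power S439 maps to stroke `#000000` (score). The run returns to its start, so emit a `<polygon>` with points (Y-flipped): 82.940,67.165 79.289,53.539 69.314,43.564 55.688,39.913 42.062,43.564 32.087,53.539 28.436,67.165 32.087,80.791 42.062,90.766 55.688,94.417 69.314,90.766 79.289,80.791.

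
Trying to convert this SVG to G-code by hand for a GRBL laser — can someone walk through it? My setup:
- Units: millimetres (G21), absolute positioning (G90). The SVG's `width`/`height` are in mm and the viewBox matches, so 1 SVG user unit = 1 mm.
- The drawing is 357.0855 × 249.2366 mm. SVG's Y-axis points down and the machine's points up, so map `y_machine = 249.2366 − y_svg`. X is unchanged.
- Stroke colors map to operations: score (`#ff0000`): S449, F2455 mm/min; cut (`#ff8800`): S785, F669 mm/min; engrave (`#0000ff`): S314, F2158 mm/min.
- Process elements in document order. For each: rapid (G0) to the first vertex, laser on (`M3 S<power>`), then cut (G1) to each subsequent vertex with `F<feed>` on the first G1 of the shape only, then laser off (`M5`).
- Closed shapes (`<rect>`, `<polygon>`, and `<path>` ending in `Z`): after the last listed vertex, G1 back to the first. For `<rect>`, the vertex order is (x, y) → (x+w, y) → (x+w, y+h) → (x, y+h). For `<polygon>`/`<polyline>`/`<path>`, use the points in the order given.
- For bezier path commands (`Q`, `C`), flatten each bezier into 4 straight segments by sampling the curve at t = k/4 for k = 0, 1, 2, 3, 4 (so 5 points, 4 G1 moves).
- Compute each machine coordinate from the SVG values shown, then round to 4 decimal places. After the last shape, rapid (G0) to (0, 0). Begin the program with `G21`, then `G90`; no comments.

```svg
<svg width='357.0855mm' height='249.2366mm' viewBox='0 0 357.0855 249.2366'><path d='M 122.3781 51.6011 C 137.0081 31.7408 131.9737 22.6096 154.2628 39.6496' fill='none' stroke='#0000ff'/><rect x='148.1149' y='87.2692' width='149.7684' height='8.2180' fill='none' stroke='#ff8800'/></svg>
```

G21
G90
G0 X122.3781 Y197.6355
M3 S314
G1 X130.3977 Y210.2777 F2158
G1 X135.4483 Y217.4489
G1 X141.9349 Y217.7012
G1 X154.2628 Y209.5870
M5
G0 X148.1149 Y161.9674
M3 S785
G1 X297.8833 Y161.9674 F669
G1 X297.8833 Y153.7494
G1 X148.1149 Y153.7494
G1 X148.1149 Y161.9674
M5
G0 X0.0000 Y0.0000

1 u = 1 mm; y_m = 249.2366 − y.

[1] `<path>` cubic bezier, #0000ff→engrave S314 F2158: (122.3781,197.6355) → (130.3977,210.2777) → (135.4483,217.4489) → (141.9349,217.7012) → (154.2628,209.5870)

[2] `<rect>` rectangle, #ff8800→cut S785 F669: (148.1149,161.9674) → (297.8833,161.9674) → (297.8833,153.7494) → (148.1149,153.7494) → (148.1149,161.9674) (closed)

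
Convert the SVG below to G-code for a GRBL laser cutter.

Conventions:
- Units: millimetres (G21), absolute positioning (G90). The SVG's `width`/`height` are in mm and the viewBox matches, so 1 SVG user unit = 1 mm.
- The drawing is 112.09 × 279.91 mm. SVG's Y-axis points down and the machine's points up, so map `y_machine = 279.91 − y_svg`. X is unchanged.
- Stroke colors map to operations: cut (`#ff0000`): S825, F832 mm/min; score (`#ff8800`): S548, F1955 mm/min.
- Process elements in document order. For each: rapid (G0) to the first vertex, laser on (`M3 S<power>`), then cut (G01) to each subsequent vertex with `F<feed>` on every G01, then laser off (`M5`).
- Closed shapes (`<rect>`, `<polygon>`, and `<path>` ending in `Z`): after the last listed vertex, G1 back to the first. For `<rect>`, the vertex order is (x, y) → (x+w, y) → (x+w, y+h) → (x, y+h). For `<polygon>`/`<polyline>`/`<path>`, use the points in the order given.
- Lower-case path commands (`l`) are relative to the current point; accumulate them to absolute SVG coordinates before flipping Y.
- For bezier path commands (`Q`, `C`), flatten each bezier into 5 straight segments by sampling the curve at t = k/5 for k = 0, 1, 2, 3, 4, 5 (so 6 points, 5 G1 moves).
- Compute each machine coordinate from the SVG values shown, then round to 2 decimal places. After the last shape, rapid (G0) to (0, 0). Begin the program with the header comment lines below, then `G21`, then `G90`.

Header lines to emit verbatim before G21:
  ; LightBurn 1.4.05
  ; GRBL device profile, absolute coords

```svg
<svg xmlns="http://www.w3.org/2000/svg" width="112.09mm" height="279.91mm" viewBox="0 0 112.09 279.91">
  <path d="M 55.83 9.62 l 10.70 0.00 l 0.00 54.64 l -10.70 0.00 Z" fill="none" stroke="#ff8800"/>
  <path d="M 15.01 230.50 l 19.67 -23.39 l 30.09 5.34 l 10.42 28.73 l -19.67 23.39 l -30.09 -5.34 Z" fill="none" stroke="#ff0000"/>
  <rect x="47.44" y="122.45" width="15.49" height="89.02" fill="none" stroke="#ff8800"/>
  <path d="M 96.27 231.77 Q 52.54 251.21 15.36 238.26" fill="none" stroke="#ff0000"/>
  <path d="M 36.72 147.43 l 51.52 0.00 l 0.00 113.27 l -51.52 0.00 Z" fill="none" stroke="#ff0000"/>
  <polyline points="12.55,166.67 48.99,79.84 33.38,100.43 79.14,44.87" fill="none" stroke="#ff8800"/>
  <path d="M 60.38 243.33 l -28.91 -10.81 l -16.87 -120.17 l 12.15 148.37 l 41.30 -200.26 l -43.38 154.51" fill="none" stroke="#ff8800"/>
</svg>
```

; LightBurn 1.4.05
; GRBL device profile, absolute coords
G21
G90
G0 X55.83 Y270.29
M3 S548
G01 X66.53 Y270.29 F1955
G01 X66.53 Y215.65 F1955
G01 X55.83 Y215.65 F1955
G01 X55.83 Y270.29 F1955
M5
G0 X15.01 Y49.41
M3 S825
G01 X34.68 Y72.80 F832
G01 X64.77 Y67.46 F832
G01 X75.19 Y38.73 F832
G01 X55.52 Y15.34 F832
G01 X25.43 Y20.68 F832
G01 X15.01 Y49.41 F832
M5
G0 X47.44 Y157.46
M3 S548
G01 X62.93 Y157.46 F1955
G01 X62.93 Y68.44 F1955
G01 X47.44 Y68.44 F1955
G01 X47.44 Y157.46 F1955
M5
G0 X96.27 Y48.14
M3 S825
G01 X79.04 Y41.66 F832
G01 X62.33 Y37.77 F832
G01 X46.15 Y36.47 F832
G01 X30.49 Y37.77 F832
G01 X15.36 Y41.65 F832
M5
G0 X36.72 Y132.48
M3 S825
G01 X88.24 Y132.48 F832
G01 X88.24 Y19.21 F832
G01 X36.72 Y19.21 F832
G01 X36.72 Y132.48 F832
M5
G0 X12.55 Y113.24
M3 S548
G01 X48.99 Y200.07 F1955
G01 X33.38 Y179.48 F1955
G01 X79.14 Y235.04 F1955
M5
G0 X60.38 Y36.58
M3 S548
G01 X31.47 Y47.39 F1955
G01 X14.60 Y167.56 F1955
G01 X26.75 Y19.19 F1955
G01 X68.05 Y219.45 F1955
G01 X24.67 Y64.94 F1955
M5
G0 X0.00 Y0.00

Since the viewBox matches the mm dimensions, user units are millimetres directly. The only transform is the Y-flip y_m = 279.91 − y_svg.

Shape 1 is a rectangle drawn with `<path>`. Its stroke #ff8800 means score at S548, F1955. After flipping Y the toolpath is (55.83,270.29) → (66.53,270.29) → (66.53,215.65) → (55.83,215.65) → (55.83,270.29), returning to the start.

Shape 2 is a regular polygon drawn with `<path>`. Its stroke #ff0000 means cut at S825, F832. After flipping Y the toolpath is (15.01,49.41) → (34.68,72.80) → (64.77,67.46) → (75.19,38.73) → (55.52,15.34) → (25.43,20.68) → (15.01,49.41), returning to the start.

Shape 3 is a rectangle drawn with `<rect>`. Its stroke #ff8800 means score at S548, F1955. After flipping Y the toolpath is (47.44,157.46) → (62.93,157.46) → (62.93,68.44) → (47.44,68.44) → (47.44,157.46), returning to the start.

Shape 4 is a quadratic bezier drawn with `<path>`. Its stroke #ff0000 means cut at S825, F832. After flipping Y the toolpath is (96.27,48.14) → (79.04,41.66) → (62.33,37.77) → (46.15,36.47) → (30.49,37.77) → (15.36,41.65).

Shape 5 is a rectangle drawn with `<path>`. Its stroke #ff0000 means cut at S825, F832. After flipping Y the toolpath is (36.72,132.48) → (88.24,132.48) → (88.24,19.21) → (36.72,19.21) → (36.72,132.48), returning to the start.

Shape 6 is a open polyline drawn with `<polyline>`. Its stroke #ff8800 means score at S548, F1955. After flipping Y the toolpath is (12.55,113.24) → (48.99,200.07) → (33.38,179.48) → (79.14,235.04).

Shape 7 is a open polyline drawn with `<path>`. Its stroke #ff8800 means score at S548, F1955. After flipping Y the toolpath is (60.38,36.58) → (31.47,47.39) → (14.60,167.56) → (26.75,19.19) → (68.05,219.45) → (24.67,64.94).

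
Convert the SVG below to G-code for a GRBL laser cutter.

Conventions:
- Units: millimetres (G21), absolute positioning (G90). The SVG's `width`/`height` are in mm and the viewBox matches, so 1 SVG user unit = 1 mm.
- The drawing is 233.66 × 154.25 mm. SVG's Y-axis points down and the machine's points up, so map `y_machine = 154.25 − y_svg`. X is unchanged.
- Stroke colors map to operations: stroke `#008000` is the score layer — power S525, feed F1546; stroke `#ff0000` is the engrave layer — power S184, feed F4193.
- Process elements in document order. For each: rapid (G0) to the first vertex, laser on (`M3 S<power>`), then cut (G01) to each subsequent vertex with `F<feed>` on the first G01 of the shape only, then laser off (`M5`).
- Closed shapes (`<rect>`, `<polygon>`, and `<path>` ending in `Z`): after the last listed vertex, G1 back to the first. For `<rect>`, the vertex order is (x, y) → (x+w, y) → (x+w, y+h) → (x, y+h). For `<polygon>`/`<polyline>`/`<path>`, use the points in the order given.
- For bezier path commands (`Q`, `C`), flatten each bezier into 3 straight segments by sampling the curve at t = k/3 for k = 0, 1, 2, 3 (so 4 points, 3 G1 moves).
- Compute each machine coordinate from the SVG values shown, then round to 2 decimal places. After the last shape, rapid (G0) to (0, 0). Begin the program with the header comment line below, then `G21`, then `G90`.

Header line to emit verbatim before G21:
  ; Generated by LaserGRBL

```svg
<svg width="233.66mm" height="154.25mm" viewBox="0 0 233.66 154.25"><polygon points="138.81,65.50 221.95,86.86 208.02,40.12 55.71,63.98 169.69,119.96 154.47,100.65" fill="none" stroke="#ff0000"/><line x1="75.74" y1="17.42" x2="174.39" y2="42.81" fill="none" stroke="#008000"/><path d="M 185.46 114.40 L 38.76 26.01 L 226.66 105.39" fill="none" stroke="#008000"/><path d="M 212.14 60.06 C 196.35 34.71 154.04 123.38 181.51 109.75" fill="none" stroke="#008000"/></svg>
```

; Generated by LaserGRBL
G21
G90
G0 X138.81 Y88.75
M3 S184
G01 X221.95 Y67.39 F4193
G01 X208.02 Y114.13
G01 X55.71 Y90.27
G01 X169.69 Y34.29
G01 X154.47 Y53.60
G01 X138.81 Y88.75
M5
G0 X75.74 Y136.83
M3 S525
G01 X174.39 Y111.44 F1546
M5
G0 X185.46 Y39.85
M3 S525
G01 X38.76 Y128.24 F1546
G01 X226.66 Y48.86
M5
G0 X212.14 Y94.19
M3 S525
G01 X191.08 Y89.55 F1546
G01 X173.73 Y56.96
G01 X181.51 Y44.50
M5
G0 X0.00 Y0.00

viewBox `0 0 233.66 154.25` with mm width/height → 1 unit = 1 mm. Flip: y_m = 154.25 − y_svg.

**Shape 1** — `<polygon>` closed polygon, stroke `#ff0000` → engrave (S184, F4193). Machine vertices: (138.81,88.75) → (221.95,67.39) → (208.02,114.13) → (55.71,90.27) → (169.69,34.29) → (154.47,53.60) → (138.81,88.75). Closed: final G1 returns to the first vertex.

**Shape 2** — `<line>` line segment, stroke `#008000` → score (S525, F1546). Machine vertices: (75.74,136.83) → (174.39,111.44). Open path.

**Shape 3** — `<path>` open polyline, stroke `#008000` → score (S525, F1546). Machine vertices: (185.46,39.85) → (38.76,128.24) → (226.66,48.86). Open path.

**Shape 4** — `<path>` cubic bezier, stroke `#008000` → score (S525, F1546). Control points (SVG): P0=(212.14,60.06), P1=(196.35,34.71), P2=(154.04,123.38), P3=(181.51,109.75); sampled at t=k/3. Machine vertices: (212.14,94.19) → (191.08,89.55) → (173.73,56.96) → (181.51,44.50). Open path.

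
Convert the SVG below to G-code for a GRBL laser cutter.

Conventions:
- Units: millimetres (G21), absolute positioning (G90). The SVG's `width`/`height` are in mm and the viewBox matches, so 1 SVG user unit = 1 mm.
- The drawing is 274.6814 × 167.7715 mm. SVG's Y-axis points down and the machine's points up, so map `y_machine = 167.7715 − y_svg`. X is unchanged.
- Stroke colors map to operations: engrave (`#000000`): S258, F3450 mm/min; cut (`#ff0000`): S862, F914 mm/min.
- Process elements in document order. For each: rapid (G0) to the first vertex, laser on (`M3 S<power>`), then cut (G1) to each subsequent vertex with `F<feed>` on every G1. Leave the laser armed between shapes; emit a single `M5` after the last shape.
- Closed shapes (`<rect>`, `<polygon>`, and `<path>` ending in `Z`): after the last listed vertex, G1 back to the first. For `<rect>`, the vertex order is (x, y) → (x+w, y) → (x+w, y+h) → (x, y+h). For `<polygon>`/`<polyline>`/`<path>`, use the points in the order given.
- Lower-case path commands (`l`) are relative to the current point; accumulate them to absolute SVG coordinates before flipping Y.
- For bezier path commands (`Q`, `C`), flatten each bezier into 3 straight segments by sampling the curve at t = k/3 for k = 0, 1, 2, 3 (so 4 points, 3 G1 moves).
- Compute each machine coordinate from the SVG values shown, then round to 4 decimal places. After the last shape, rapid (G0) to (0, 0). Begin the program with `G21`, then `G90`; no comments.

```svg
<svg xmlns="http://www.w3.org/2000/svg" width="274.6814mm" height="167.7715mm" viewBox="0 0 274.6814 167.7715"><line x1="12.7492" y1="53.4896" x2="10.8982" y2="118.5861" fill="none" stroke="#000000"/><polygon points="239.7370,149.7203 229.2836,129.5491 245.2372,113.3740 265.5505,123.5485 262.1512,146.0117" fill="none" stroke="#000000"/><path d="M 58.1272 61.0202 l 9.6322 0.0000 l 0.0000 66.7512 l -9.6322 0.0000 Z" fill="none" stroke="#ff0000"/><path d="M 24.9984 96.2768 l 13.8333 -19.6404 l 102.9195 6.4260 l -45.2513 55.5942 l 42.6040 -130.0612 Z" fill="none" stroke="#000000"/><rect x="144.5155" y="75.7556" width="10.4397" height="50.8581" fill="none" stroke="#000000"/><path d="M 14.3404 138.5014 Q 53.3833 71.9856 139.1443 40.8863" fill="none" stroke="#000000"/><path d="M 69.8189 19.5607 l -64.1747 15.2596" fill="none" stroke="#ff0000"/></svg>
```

G21
G90
G0 X12.7492 Y114.2819
M3 S258
G1 X10.8982 Y49.1854 F3450
G0 X239.7370 Y18.0512
M3 S258
G1 X229.2836 Y38.2224 F3450
G1 X245.2372 Y54.3975 F3450
G1 X265.5505 Y44.2230 F3450
G1 X262.1512 Y21.7598 F3450
G1 X239.7370 Y18.0512 F3450
G0 X58.1272 Y106.7513
M3 S862
G1 X67.7594 Y106.7513 F914
G1 X67.7594 Y40.0001 F914
G1 X58.1272 Y40.0001 F914
G1 X58.1272 Y106.7513 F914
G0 X24.9984 Y71.4947
M3 S258
G1 X38.8317 Y91.1351 F3450
G1 X141.7512 Y84.7091 F3450
G1 X96.4999 Y29.1149 F3450
G1 X139.1039 Y159.1761 F3450
G1 X24.9984 Y71.4947 F3450
G0 X144.5155 Y92.0159
M3 S258
G1 X154.9552 Y92.0159 F3450
G1 X154.9552 Y41.1578 F3450
G1 X144.5155 Y41.1578 F3450
G1 X144.5155 Y92.0159 F3450
G0 X14.3404 Y29.2701
M3 S258
G1 X45.5599 Y69.6788 F3450
G1 X87.1612 Y102.2172 F3450
G1 X139.1443 Y126.8852 F3450
G0 X69.8189 Y148.2108
M3 S862
G1 X5.6442 Y132.9512 F914
M5
G0 X0.0000 Y0.0000

viewBox `0 0 274.6814 167.7715` with mm width/height → 1 unit = 1 mm. Flip: y_m = 167.7715 − y_svg.

**Shape 1** — `<line>` line segment, stroke `#000000` → engrave (S258, F3450). Machine vertices: (12.7492,114.2819) → (10.8982,49.1854). Open path.

**Shape 2** — `<polygon>` regular polygon, stroke `#000000` → engrave (S258, F3450). Machine vertices: (239.7370,18.0512) → (229.2836,38.2224) → (245.2372,54.3975) → (265.5505,44.2230) → (262.1512,21.7598) → (239.7370,18.0512). Closed: final G1 returns to the first vertex.

**Shape 3** — `<path>` rectangle, stroke `#ff0000` → cut (S862, F914). Machine vertices: (58.1272,106.7513) → (67.7594,106.7513) → (67.7594,40.0001) → (58.1272,40.0001) → (58.1272,106.7513). Closed: final G1 returns to the first vertex.

**Shape 4** — `<path>` closed polygon, stroke `#000000` → engrave (S258, F3450). Machine vertices: (24.9984,71.4947) → (38.8317,91.1351) → (141.7512,84.7091) → (96.4999,29.1149) → (139.1039,159.1761) → (24.9984,71.4947). Closed: final G1 returns to the first vertex.

**Shape 5** — `<rect>` rectangle, stroke `#000000` → engrave (S258, F3450). Machine vertices: (144.5155,92.0159) → (154.9552,92.0159) → (154.9552,41.1578) → (144.5155,41.1578) → (144.5155,92.0159). Closed: final G1 returns to the first vertex.

**Shape 6** — `<path>` quadratic bezier, stroke `#000000` → engrave (S258, F3450). Control points (SVG): P0=(14.3404,138.5014), P1=(53.3833,71.9856), P2=(139.1443,40.8863); sampled at t=k/3. Machine vertices: (14.3404,29.2701) → (45.5599,69.6788) → (87.1612,102.2172) → (139.1443,126.8852). Open path.

**Shape 7** — `<path>` line segment, stroke `#ff0000` → cut (S862, F914). Machine vertices: (69.8189,148.2108) → (5.6442,132.9512). Open path.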